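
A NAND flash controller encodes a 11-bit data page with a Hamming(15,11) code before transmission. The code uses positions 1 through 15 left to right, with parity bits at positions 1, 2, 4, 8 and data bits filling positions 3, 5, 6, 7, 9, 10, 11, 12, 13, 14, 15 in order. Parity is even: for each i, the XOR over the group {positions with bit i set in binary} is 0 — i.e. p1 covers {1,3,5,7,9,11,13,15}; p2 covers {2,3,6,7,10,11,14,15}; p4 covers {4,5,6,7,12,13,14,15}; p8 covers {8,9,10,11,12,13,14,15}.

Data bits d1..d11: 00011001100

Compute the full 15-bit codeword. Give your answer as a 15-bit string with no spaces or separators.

Place data at non-parity positions: p1 p2 0 p4 0 0 1 p8 1 0 0 1 1 0 0
p1 (pos 1,3,5,7,9,11,13,15): XOR of data positions = 0⊕0⊕1⊕1⊕0⊕1⊕0 = 1
p2 (pos 2,3,6,7,10,11,14,15): XOR of data positions = 0⊕0⊕1⊕0⊕0⊕0⊕0 = 1
p4 (pos 4,5,6,7,12,13,14,15): XOR of data positions = 0⊕0⊕1⊕1⊕1⊕0⊕0 = 1
p8 (pos 8,9,10,11,12,13,14,15): XOR of data positions = 1⊕0⊕0⊕1⊕1⊕0⊕0 = 1
Codeword: 110100111001100

110100111001100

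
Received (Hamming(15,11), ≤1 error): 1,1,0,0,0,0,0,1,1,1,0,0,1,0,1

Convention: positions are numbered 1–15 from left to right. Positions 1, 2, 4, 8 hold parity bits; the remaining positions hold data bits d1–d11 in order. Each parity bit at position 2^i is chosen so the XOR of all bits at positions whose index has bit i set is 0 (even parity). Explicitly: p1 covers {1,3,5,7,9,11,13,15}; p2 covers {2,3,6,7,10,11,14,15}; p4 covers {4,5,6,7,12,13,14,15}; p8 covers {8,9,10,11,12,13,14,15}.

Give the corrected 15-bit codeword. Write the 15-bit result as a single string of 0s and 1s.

110000011000101

s1 (pos 1,3,5,7,9,11,13,15): 1⊕0⊕0⊕0⊕1⊕0⊕1⊕1 = 0
s2 (pos 2,3,6,7,10,11,14,15): 1⊕0⊕0⊕0⊕1⊕0⊕0⊕1 = 1
s4 (pos 4,5,6,7,12,13,14,15): 0⊕0⊕0⊕0⊕0⊕1⊕0⊕1 = 0
s8 (pos 8,9,10,11,12,13,14,15): 1⊕1⊕1⊕0⊕0⊕1⊕0⊕1 = 1
Syndrome s8…s1 = 1010 → error at position 10.
Flip position 10: 110000011100101 → 110000011000101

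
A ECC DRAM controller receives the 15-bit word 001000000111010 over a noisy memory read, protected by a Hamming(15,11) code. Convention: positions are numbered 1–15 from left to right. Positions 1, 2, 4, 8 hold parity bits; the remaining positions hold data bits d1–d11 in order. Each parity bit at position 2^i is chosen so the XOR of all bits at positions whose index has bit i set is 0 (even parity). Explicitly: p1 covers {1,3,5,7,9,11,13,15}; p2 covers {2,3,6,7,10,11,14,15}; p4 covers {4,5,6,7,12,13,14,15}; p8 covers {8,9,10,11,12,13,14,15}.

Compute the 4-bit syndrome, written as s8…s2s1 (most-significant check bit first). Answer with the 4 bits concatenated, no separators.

0000

s1 (pos 1,3,5,7,9,11,13,15): 0⊕1⊕0⊕0⊕0⊕1⊕0⊕0 = 0
s2 (pos 2,3,6,7,10,11,14,15): 0⊕1⊕0⊕0⊕1⊕1⊕1⊕0 = 0
s4 (pos 4,5,6,7,12,13,14,15): 0⊕0⊕0⊕0⊕1⊕0⊕1⊕0 = 0
s8 (pos 8,9,10,11,12,13,14,15): 0⊕0⊕1⊕1⊕1⊕0⊕1⊕0 = 0
Syndrome s8…s1 = 0000 → no error.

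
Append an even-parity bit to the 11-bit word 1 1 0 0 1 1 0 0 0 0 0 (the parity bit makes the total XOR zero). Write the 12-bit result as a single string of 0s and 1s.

110011000000

XOR of the 11 data bits: 1⊕1⊕0⊕0⊕1⊕1⊕0⊕0⊕0⊕0⊕0 = 0
Parity bit = 0 (so all 12 bits XOR to 0).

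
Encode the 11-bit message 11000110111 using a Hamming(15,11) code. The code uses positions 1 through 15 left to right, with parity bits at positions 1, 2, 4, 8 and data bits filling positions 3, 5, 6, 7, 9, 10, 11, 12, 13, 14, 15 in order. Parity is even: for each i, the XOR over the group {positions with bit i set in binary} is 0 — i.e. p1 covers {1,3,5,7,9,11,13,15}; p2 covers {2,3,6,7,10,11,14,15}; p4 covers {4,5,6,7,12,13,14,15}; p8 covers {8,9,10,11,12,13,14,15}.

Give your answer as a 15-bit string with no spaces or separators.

Place data at non-parity positions: p1 p2 1 p4 1 0 0 p8 0 1 1 0 1 1 1
p1 (pos 1,3,5,7,9,11,13,15): XOR of data positions = 1⊕1⊕0⊕0⊕1⊕1⊕1 = 1
p2 (pos 2,3,6,7,10,11,14,15): XOR of data positions = 1⊕0⊕0⊕1⊕1⊕1⊕1 = 1
p4 (pos 4,5,6,7,12,13,14,15): XOR of data positions = 1⊕0⊕0⊕0⊕1⊕1⊕1 = 0
p8 (pos 8,9,10,11,12,13,14,15): XOR of data positions = 0⊕1⊕1⊕0⊕1⊕1⊕1 = 1
Codeword: 111010010110111

111010010110111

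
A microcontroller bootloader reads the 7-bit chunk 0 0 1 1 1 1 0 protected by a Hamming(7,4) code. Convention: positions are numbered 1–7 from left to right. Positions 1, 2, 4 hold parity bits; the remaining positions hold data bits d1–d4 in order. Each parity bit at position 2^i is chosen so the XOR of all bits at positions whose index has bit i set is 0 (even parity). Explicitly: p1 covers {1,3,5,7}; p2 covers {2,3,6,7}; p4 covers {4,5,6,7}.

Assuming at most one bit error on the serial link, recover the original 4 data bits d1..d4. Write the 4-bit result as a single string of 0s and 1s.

s1 (pos 1,3,5,7): 0⊕1⊕1⊕0 = 0
s2 (pos 2,3,6,7): 0⊕1⊕1⊕0 = 0
s4 (pos 4,5,6,7): 1⊕1⊕1⊕0 = 1
Syndrome s4…s1 = 100 → error at position 4.
Flip position 4: 0011110 → 0010110
Read data bits from positions 3,5,6,7: 1110

1110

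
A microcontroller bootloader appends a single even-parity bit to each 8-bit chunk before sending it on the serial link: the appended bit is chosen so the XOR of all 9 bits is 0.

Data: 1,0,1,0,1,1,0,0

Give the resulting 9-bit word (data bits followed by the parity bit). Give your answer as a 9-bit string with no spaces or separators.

101011000

XOR of the 8 data bits: 1⊕0⊕1⊕0⊕1⊕1⊕0⊕0 = 0
Parity bit = 0 (so all 9 bits XOR to 0).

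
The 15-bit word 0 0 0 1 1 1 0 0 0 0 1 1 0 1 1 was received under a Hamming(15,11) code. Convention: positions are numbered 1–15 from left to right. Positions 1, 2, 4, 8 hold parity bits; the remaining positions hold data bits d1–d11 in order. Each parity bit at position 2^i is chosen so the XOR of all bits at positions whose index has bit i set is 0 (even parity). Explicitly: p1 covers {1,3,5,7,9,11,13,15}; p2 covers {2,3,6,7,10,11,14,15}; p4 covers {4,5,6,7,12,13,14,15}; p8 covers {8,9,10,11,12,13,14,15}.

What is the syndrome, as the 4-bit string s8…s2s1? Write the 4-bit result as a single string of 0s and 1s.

0001

s1 (pos 1,3,5,7,9,11,13,15): 0⊕0⊕1⊕0⊕0⊕1⊕0⊕1 = 1
s2 (pos 2,3,6,7,10,11,14,15): 0⊕0⊕1⊕0⊕0⊕1⊕1⊕1 = 0
s4 (pos 4,5,6,7,12,13,14,15): 1⊕1⊕1⊕0⊕1⊕0⊕1⊕1 = 0
s8 (pos 8,9,10,11,12,13,14,15): 0⊕0⊕0⊕1⊕1⊕0⊕1⊕1 = 0
Syndrome s8…s1 = 0001 → error at position 1.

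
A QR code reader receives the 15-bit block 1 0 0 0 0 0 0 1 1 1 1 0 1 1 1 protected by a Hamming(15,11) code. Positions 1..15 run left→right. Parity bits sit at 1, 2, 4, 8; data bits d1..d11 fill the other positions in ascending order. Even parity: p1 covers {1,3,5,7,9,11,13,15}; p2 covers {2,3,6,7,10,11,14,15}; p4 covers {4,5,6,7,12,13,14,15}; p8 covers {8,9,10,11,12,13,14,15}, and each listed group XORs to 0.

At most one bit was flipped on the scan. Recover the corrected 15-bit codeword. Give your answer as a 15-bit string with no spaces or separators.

s1 (pos 1,3,5,7,9,11,13,15): 1⊕0⊕0⊕0⊕1⊕1⊕1⊕1 = 1
s2 (pos 2,3,6,7,10,11,14,15): 0⊕0⊕0⊕0⊕1⊕1⊕1⊕1 = 0
s4 (pos 4,5,6,7,12,13,14,15): 0⊕0⊕0⊕0⊕0⊕1⊕1⊕1 = 1
s8 (pos 8,9,10,11,12,13,14,15): 1⊕1⊕1⊕1⊕0⊕1⊕1⊕1 = 1
Syndrome s8…s1 = 1101 → error at position 13.
Flip position 13: 100000011110111 → 100000011110011

100000011110011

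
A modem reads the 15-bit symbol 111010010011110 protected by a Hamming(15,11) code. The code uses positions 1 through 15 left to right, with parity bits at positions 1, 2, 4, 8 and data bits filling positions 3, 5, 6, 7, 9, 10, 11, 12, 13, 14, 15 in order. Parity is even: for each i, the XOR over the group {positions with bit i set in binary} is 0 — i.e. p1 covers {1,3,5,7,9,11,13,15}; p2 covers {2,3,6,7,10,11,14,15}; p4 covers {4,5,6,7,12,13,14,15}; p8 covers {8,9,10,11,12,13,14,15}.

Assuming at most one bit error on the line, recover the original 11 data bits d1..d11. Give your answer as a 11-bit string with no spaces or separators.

s1 (pos 1,3,5,7,9,11,13,15): 1⊕1⊕1⊕0⊕0⊕1⊕1⊕0 = 1
s2 (pos 2,3,6,7,10,11,14,15): 1⊕1⊕0⊕0⊕0⊕1⊕1⊕0 = 0
s4 (pos 4,5,6,7,12,13,14,15): 0⊕1⊕0⊕0⊕1⊕1⊕1⊕0 = 0
s8 (pos 8,9,10,11,12,13,14,15): 1⊕0⊕0⊕1⊕1⊕1⊕1⊕0 = 1
Syndrome s8…s1 = 1001 → error at position 9.
Flip position 9: 111010010011110 → 111010011011110
Read data bits from positions 3,5,6,7,9,10,11,12,13,14,15: 11001011110

11001011110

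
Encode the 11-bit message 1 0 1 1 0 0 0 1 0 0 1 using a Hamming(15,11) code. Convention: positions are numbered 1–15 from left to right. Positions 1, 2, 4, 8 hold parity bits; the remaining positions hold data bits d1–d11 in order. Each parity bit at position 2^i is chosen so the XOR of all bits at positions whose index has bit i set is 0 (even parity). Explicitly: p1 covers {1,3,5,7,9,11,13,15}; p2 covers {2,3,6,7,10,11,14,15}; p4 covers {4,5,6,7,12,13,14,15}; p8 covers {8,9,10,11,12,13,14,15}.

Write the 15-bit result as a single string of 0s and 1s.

101001100001001

Place data at non-parity positions: p1 p2 1 p4 0 1 1 p8 0 0 0 1 0 0 1
p1 (pos 1,3,5,7,9,11,13,15): XOR of data positions = 1⊕0⊕1⊕0⊕0⊕0⊕1 = 1
p2 (pos 2,3,6,7,10,11,14,15): XOR of data positions = 1⊕1⊕1⊕0⊕0⊕0⊕1 = 0
p4 (pos 4,5,6,7,12,13,14,15): XOR of data positions = 0⊕1⊕1⊕1⊕0⊕0⊕1 = 0
p8 (pos 8,9,10,11,12,13,14,15): XOR of data positions = 0⊕0⊕0⊕1⊕0⊕0⊕1 = 0
Codeword: 101001100001001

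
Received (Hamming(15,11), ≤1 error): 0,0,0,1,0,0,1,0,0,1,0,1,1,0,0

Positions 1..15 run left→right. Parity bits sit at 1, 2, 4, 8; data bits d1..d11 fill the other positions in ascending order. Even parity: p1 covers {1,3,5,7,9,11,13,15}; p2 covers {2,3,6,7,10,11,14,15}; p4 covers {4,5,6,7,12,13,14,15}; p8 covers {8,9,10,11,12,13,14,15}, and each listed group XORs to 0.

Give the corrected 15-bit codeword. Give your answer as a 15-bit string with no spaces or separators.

000100110101100

s1 (pos 1,3,5,7,9,11,13,15): 0⊕0⊕0⊕1⊕0⊕0⊕1⊕0 = 0
s2 (pos 2,3,6,7,10,11,14,15): 0⊕0⊕0⊕1⊕1⊕0⊕0⊕0 = 0
s4 (pos 4,5,6,7,12,13,14,15): 1⊕0⊕0⊕1⊕1⊕1⊕0⊕0 = 0
s8 (pos 8,9,10,11,12,13,14,15): 0⊕0⊕1⊕0⊕1⊕1⊕0⊕0 = 1
Syndrome s8…s1 = 1000 → error at position 8.
Flip position 8: 000100100101100 → 000100110101100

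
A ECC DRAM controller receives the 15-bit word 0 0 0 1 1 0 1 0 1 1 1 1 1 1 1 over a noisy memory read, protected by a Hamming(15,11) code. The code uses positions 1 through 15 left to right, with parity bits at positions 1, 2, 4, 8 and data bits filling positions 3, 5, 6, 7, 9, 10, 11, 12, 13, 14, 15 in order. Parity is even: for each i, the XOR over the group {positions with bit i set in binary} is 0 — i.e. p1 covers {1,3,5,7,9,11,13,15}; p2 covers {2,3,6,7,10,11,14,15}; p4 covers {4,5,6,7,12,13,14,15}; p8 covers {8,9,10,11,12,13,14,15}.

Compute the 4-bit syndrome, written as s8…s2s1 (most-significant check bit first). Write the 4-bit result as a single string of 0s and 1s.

1110

s1 (pos 1,3,5,7,9,11,13,15): 0⊕0⊕1⊕1⊕1⊕1⊕1⊕1 = 0
s2 (pos 2,3,6,7,10,11,14,15): 0⊕0⊕0⊕1⊕1⊕1⊕1⊕1 = 1
s4 (pos 4,5,6,7,12,13,14,15): 1⊕1⊕0⊕1⊕1⊕1⊕1⊕1 = 1
s8 (pos 8,9,10,11,12,13,14,15): 0⊕1⊕1⊕1⊕1⊕1⊕1⊕1 = 1
Syndrome s8…s1 = 1110 → error at position 14.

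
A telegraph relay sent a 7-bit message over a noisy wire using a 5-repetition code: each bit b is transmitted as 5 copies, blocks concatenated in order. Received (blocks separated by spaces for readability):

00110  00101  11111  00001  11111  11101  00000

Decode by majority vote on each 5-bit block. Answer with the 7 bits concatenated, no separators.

Block 1 (00110): 2 ones → 0
Block 2 (00101): 2 ones → 0
Block 3 (11111): 5 ones → 1
Block 4 (00001): 1 one → 0
Block 5 (11111): 5 ones → 1
Block 6 (11101): 4 ones → 1
Block 7 (00000): 0 ones → 0

0010110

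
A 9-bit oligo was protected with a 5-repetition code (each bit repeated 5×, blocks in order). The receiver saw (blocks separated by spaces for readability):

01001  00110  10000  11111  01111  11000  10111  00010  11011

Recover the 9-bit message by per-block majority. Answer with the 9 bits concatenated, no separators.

Block 1 (01001): 2 ones → 0
Block 2 (00110): 2 ones → 0
Block 3 (10000): 1 one → 0
Block 4 (11111): 5 ones → 1
Block 5 (01111): 4 ones → 1
Block 6 (11000): 2 ones → 0
Block 7 (10111): 4 ones → 1
Block 8 (00010): 1 one → 0
Block 9 (11011): 4 ones → 1

000110101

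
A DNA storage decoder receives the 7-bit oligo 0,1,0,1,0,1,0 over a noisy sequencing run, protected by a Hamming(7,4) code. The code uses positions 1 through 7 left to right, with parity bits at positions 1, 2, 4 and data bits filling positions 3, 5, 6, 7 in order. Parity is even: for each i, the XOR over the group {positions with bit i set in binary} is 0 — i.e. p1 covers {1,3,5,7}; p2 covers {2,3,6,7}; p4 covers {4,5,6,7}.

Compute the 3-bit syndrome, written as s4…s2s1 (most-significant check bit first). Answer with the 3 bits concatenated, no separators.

000

s1 (pos 1,3,5,7): 0⊕0⊕0⊕0 = 0
s2 (pos 2,3,6,7): 1⊕0⊕1⊕0 = 0
s4 (pos 4,5,6,7): 1⊕0⊕1⊕0 = 0
Syndrome s4…s1 = 000 → no error.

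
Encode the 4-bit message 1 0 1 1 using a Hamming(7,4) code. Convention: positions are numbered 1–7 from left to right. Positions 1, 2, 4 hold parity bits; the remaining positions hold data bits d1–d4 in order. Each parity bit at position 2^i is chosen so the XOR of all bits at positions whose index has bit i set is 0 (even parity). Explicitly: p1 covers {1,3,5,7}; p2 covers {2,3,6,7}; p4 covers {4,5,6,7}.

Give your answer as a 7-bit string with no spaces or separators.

0110011

Place data at non-parity positions: p1 p2 1 p4 0 1 1
p1 (pos 1,3,5,7): XOR of data positions = 1⊕0⊕1 = 0
p2 (pos 2,3,6,7): XOR of data positions = 1⊕1⊕1 = 1
p4 (pos 4,5,6,7): XOR of data positions = 0⊕1⊕1 = 0
Codeword: 0110011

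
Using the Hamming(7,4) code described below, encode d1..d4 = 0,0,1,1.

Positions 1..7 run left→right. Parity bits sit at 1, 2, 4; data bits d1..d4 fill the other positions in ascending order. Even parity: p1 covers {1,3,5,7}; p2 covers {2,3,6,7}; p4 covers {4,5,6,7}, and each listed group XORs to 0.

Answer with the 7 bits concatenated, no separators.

1000011

Place data at non-parity positions: p1 p2 0 p4 0 1 1
p1 (pos 1,3,5,7): XOR of data positions = 0⊕0⊕1 = 1
p2 (pos 2,3,6,7): XOR of data positions = 0⊕1⊕1 = 0
p4 (pos 4,5,6,7): XOR of data positions = 0⊕1⊕1 = 0
Codeword: 1000011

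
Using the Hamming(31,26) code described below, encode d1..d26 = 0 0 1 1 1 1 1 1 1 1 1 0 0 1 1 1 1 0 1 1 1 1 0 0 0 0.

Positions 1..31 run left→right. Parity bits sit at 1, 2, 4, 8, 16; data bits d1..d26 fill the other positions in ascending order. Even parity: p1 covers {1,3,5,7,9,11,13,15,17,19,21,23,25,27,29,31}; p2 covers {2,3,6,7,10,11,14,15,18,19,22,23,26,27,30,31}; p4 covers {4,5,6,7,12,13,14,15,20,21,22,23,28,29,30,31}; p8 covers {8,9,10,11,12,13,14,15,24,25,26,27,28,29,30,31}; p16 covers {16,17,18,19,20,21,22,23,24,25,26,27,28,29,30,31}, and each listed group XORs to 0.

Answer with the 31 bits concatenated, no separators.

Place data at non-parity positions: p1 p2 0 p4 0 1 1 p8 1 1 1 1 1 1 1 p16 0 0 1 1 1 1 0 1 1 1 1 0 0 0 0
p1 (pos 1,3,5,7,9,11,13,15,17,19,21,23,25,27,29,31): XOR of data positions = 0⊕0⊕1⊕1⊕1⊕1⊕1⊕0⊕1⊕1⊕0⊕1⊕1⊕0⊕0 = 1
p2 (pos 2,3,6,7,10,11,14,15,18,19,22,23,26,27,30,31): XOR of data positions = 0⊕1⊕1⊕1⊕1⊕1⊕1⊕0⊕1⊕1⊕0⊕1⊕1⊕0⊕0 = 0
p4 (pos 4,5,6,7,12,13,14,15,20,21,22,23,28,29,30,31): XOR of data positions = 0⊕1⊕1⊕1⊕1⊕1⊕1⊕1⊕1⊕1⊕0⊕0⊕0⊕0⊕0 = 1
p8 (pos 8,9,10,11,12,13,14,15,24,25,26,27,28,29,30,31): XOR of data positions = 1⊕1⊕1⊕1⊕1⊕1⊕1⊕1⊕1⊕1⊕1⊕0⊕0⊕0⊕0 = 1
p16 (pos 16,17,18,19,20,21,22,23,24,25,26,27,28,29,30,31): XOR of data positions = 0⊕0⊕1⊕1⊕1⊕1⊕0⊕1⊕1⊕1⊕1⊕0⊕0⊕0⊕0 = 0
Codeword: 1001011111111110001111011110000

1001011111111110001111011110000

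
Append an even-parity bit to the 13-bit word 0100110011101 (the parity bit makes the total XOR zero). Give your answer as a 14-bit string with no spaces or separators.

01001100111011

XOR of the 13 data bits: 0⊕1⊕0⊕0⊕1⊕1⊕0⊕0⊕1⊕1⊕1⊕0⊕1 = 1
Parity bit = 1 (so all 14 bits XOR to 0).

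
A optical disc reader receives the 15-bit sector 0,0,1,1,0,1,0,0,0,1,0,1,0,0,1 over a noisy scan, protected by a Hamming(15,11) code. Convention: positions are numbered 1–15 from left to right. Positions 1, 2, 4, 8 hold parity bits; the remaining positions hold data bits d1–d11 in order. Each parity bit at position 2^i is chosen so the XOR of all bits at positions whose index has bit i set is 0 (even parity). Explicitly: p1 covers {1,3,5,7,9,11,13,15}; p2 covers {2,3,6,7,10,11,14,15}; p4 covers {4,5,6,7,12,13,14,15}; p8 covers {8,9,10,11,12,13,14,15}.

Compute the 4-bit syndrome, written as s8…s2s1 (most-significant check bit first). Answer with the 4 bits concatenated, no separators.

1000

s1 (pos 1,3,5,7,9,11,13,15): 0⊕1⊕0⊕0⊕0⊕0⊕0⊕1 = 0
s2 (pos 2,3,6,7,10,11,14,15): 0⊕1⊕1⊕0⊕1⊕0⊕0⊕1 = 0
s4 (pos 4,5,6,7,12,13,14,15): 1⊕0⊕1⊕0⊕1⊕0⊕0⊕1 = 0
s8 (pos 8,9,10,11,12,13,14,15): 0⊕0⊕1⊕0⊕1⊕0⊕0⊕1 = 1
Syndrome s8…s1 = 1000 → error at position 8.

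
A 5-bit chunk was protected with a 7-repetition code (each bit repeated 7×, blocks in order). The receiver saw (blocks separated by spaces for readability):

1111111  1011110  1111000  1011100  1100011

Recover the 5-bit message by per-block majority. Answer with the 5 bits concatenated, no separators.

Block 1 (1111111): 7 ones → 1
Block 2 (1011110): 5 ones → 1
Block 3 (1111000): 4 ones → 1
Block 4 (1011100): 4 ones → 1
Block 5 (1100011): 4 ones → 1

11111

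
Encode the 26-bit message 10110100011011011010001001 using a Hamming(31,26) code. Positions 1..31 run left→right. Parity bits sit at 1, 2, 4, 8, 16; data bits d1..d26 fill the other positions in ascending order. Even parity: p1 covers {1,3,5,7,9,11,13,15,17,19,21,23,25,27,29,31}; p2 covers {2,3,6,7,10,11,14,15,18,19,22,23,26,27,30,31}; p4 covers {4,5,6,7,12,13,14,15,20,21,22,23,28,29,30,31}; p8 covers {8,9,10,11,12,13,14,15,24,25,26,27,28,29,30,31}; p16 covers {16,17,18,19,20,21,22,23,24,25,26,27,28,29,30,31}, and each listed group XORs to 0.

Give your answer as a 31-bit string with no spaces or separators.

Place data at non-parity positions: p1 p2 1 p4 0 1 1 p8 0 1 0 0 0 1 1 p16 0 1 1 0 1 1 0 1 0 0 0 1 0 0 1
p1 (pos 1,3,5,7,9,11,13,15,17,19,21,23,25,27,29,31): XOR of data positions = 1⊕0⊕1⊕0⊕0⊕0⊕1⊕0⊕1⊕1⊕0⊕0⊕0⊕0⊕1 = 0
p2 (pos 2,3,6,7,10,11,14,15,18,19,22,23,26,27,30,31): XOR of data positions = 1⊕1⊕1⊕1⊕0⊕1⊕1⊕1⊕1⊕1⊕0⊕0⊕0⊕0⊕1 = 0
p4 (pos 4,5,6,7,12,13,14,15,20,21,22,23,28,29,30,31): XOR of data positions = 0⊕1⊕1⊕0⊕0⊕1⊕1⊕0⊕1⊕1⊕0⊕1⊕0⊕0⊕1 = 0
p8 (pos 8,9,10,11,12,13,14,15,24,25,26,27,28,29,30,31): XOR of data positions = 0⊕1⊕0⊕0⊕0⊕1⊕1⊕1⊕0⊕0⊕0⊕1⊕0⊕0⊕1 = 0
p16 (pos 16,17,18,19,20,21,22,23,24,25,26,27,28,29,30,31): XOR of data positions = 0⊕1⊕1⊕0⊕1⊕1⊕0⊕1⊕0⊕0⊕0⊕1⊕0⊕0⊕1 = 1
Codeword: 0010011001000111011011010001001

0010011001000111011011010001001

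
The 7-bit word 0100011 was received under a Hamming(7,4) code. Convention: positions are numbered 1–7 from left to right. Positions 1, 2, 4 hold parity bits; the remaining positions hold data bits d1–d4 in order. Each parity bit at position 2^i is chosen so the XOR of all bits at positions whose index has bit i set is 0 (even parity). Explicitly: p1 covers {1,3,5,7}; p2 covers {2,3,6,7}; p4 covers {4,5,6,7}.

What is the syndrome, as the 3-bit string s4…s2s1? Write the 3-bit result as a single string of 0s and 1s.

s1 (pos 1,3,5,7): 0⊕0⊕0⊕1 = 1
s2 (pos 2,3,6,7): 1⊕0⊕1⊕1 = 1
s4 (pos 4,5,6,7): 0⊕0⊕1⊕1 = 0
Syndrome s4…s1 = 011 → error at position 3.

011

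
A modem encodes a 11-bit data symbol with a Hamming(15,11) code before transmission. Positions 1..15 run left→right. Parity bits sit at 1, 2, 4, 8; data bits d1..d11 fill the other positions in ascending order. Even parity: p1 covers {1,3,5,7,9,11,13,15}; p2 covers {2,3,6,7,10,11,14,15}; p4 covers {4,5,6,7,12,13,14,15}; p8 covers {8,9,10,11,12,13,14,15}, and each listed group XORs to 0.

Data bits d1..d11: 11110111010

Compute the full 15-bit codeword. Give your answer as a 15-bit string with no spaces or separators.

Place data at non-parity positions: p1 p2 1 p4 1 1 1 p8 0 1 1 1 0 1 0
p1 (pos 1,3,5,7,9,11,13,15): XOR of data positions = 1⊕1⊕1⊕0⊕1⊕0⊕0 = 0
p2 (pos 2,3,6,7,10,11,14,15): XOR of data positions = 1⊕1⊕1⊕1⊕1⊕1⊕0 = 0
p4 (pos 4,5,6,7,12,13,14,15): XOR of data positions = 1⊕1⊕1⊕1⊕0⊕1⊕0 = 1
p8 (pos 8,9,10,11,12,13,14,15): XOR of data positions = 0⊕1⊕1⊕1⊕0⊕1⊕0 = 0
Codeword: 001111100111010

001111100111010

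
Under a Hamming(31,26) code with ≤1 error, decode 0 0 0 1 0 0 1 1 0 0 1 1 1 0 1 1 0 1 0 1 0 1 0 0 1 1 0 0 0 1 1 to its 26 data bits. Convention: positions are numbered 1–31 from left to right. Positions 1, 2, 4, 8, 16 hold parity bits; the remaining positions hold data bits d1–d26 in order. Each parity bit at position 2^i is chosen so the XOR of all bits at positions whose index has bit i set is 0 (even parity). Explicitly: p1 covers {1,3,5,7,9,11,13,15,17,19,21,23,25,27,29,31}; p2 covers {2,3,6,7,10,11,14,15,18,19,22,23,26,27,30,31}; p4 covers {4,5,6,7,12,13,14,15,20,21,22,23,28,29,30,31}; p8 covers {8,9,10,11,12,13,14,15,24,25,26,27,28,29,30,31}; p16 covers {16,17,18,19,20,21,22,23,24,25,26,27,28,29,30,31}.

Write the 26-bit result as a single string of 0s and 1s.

s1 (pos 1,3,5,7,9,11,13,15,17,19,21,23,25,27,29,31): 0⊕0⊕0⊕1⊕0⊕1⊕1⊕1⊕0⊕0⊕0⊕0⊕1⊕0⊕0⊕1 = 0
s2 (pos 2,3,6,7,10,11,14,15,18,19,22,23,26,27,30,31): 0⊕0⊕0⊕1⊕0⊕1⊕0⊕1⊕1⊕0⊕1⊕0⊕1⊕0⊕1⊕1 = 0
s4 (pos 4,5,6,7,12,13,14,15,20,21,22,23,28,29,30,31): 1⊕0⊕0⊕1⊕1⊕1⊕0⊕1⊕1⊕0⊕1⊕0⊕0⊕0⊕1⊕1 = 1
s8 (pos 8,9,10,11,12,13,14,15,24,25,26,27,28,29,30,31): 1⊕0⊕0⊕1⊕1⊕1⊕0⊕1⊕0⊕1⊕1⊕0⊕0⊕0⊕1⊕1 = 1
s16 (pos 16,17,18,19,20,21,22,23,24,25,26,27,28,29,30,31): 1⊕0⊕1⊕0⊕1⊕0⊕1⊕0⊕0⊕1⊕1⊕0⊕0⊕0⊕1⊕1 = 0
Syndrome s16…s1 = 01100 → error at position 12.
Flip position 12: 0001001100111011010101001100011 → 0001001100101011010101001100011
Read data bits from positions 3,5,6,7,9,10,11,12,13,14,15,17,18,19,20,21,22,23,24,25,26,27,28,29,30,31: 00010010101010101001100011

00010010101010101001100011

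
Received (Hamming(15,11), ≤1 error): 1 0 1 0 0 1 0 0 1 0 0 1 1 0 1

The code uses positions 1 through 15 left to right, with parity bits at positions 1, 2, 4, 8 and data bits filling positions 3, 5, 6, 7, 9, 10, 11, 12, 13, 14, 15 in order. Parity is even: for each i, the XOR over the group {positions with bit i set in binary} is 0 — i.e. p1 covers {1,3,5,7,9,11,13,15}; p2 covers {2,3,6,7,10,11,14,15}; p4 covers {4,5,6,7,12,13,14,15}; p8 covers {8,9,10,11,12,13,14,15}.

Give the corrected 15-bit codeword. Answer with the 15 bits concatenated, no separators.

100001001001101

s1 (pos 1,3,5,7,9,11,13,15): 1⊕1⊕0⊕0⊕1⊕0⊕1⊕1 = 1
s2 (pos 2,3,6,7,10,11,14,15): 0⊕1⊕1⊕0⊕0⊕0⊕0⊕1 = 1
s4 (pos 4,5,6,7,12,13,14,15): 0⊕0⊕1⊕0⊕1⊕1⊕0⊕1 = 0
s8 (pos 8,9,10,11,12,13,14,15): 0⊕1⊕0⊕0⊕1⊕1⊕0⊕1 = 0
Syndrome s8…s1 = 0011 → error at position 3.
Flip position 3: 101001001001101 → 100001001001101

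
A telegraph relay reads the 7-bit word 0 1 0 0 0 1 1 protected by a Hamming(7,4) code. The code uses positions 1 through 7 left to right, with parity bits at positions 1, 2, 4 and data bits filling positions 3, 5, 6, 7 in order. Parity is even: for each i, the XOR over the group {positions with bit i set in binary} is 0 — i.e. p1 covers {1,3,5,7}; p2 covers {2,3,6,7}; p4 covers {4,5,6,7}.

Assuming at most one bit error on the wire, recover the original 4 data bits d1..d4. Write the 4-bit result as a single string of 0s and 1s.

1011

s1 (pos 1,3,5,7): 0⊕0⊕0⊕1 = 1
s2 (pos 2,3,6,7): 1⊕0⊕1⊕1 = 1
s4 (pos 4,5,6,7): 0⊕0⊕1⊕1 = 0
Syndrome s4…s1 = 011 → error at position 3.
Flip position 3: 0100011 → 0110011
Read data bits from positions 3,5,6,7: 1011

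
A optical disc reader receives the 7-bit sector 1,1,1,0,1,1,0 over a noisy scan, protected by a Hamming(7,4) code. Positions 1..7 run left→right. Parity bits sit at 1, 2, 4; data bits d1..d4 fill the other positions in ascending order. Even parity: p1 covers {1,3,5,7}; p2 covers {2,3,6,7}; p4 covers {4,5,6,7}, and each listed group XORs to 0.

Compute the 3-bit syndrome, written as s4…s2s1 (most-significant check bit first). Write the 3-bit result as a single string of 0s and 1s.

011

s1 (pos 1,3,5,7): 1⊕1⊕1⊕0 = 1
s2 (pos 2,3,6,7): 1⊕1⊕1⊕0 = 1
s4 (pos 4,5,6,7): 0⊕1⊕1⊕0 = 0
Syndrome s4…s1 = 011 → error at position 3.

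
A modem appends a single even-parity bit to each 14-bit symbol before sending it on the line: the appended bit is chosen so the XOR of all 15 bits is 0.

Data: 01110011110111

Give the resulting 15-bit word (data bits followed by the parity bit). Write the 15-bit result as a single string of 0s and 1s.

011100111101110

XOR of the 14 data bits: 0⊕1⊕1⊕1⊕0⊕0⊕1⊕1⊕1⊕1⊕0⊕1⊕1⊕1 = 0
Parity bit = 0 (so all 15 bits XOR to 0).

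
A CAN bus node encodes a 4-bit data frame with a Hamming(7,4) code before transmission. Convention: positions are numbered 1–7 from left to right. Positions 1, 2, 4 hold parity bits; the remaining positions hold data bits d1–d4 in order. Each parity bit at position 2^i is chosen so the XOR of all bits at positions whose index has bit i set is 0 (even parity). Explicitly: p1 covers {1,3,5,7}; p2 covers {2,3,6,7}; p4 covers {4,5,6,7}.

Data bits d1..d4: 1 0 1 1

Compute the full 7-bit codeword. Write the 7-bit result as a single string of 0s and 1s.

0110011

Place data at non-parity positions: p1 p2 1 p4 0 1 1
p1 (pos 1,3,5,7): XOR of data positions = 1⊕0⊕1 = 0
p2 (pos 2,3,6,7): XOR of data positions = 1⊕1⊕1 = 1
p4 (pos 4,5,6,7): XOR of data positions = 0⊕1⊕1 = 0
Codeword: 0110011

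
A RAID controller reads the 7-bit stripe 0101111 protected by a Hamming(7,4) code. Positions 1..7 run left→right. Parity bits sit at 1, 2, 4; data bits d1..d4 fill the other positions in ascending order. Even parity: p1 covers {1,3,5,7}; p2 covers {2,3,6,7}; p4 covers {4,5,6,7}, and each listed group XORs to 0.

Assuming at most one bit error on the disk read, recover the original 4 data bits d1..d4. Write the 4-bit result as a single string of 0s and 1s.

s1 (pos 1,3,5,7): 0⊕0⊕1⊕1 = 0
s2 (pos 2,3,6,7): 1⊕0⊕1⊕1 = 1
s4 (pos 4,5,6,7): 1⊕1⊕1⊕1 = 0
Syndrome s4…s1 = 010 → error at position 2.
Flip position 2: 0101111 → 0001111
Read data bits from positions 3,5,6,7: 0111

0111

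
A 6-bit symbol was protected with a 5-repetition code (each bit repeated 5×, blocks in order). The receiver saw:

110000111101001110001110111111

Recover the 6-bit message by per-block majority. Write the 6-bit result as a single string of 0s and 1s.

Block 1 (11000): 2 ones → 0
Block 2 (01111): 4 ones → 1
Block 3 (01001): 2 ones → 0
Block 4 (11000): 2 ones → 0
Block 5 (11101): 4 ones → 1
Block 6 (11111): 5 ones → 1

010011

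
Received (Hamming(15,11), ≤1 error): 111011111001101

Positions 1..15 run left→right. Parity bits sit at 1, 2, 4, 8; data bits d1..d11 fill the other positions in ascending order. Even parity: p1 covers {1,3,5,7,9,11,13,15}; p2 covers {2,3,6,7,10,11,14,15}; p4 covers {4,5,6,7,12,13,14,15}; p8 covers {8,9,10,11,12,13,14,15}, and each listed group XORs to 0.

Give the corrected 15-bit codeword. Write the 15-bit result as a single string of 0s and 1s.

s1 (pos 1,3,5,7,9,11,13,15): 1⊕1⊕1⊕1⊕1⊕0⊕1⊕1 = 1
s2 (pos 2,3,6,7,10,11,14,15): 1⊕1⊕1⊕1⊕0⊕0⊕0⊕1 = 1
s4 (pos 4,5,6,7,12,13,14,15): 0⊕1⊕1⊕1⊕1⊕1⊕0⊕1 = 0
s8 (pos 8,9,10,11,12,13,14,15): 1⊕1⊕0⊕0⊕1⊕1⊕0⊕1 = 1
Syndrome s8…s1 = 1011 → error at position 11.
Flip position 11: 111011111001101 → 111011111011101

111011111011101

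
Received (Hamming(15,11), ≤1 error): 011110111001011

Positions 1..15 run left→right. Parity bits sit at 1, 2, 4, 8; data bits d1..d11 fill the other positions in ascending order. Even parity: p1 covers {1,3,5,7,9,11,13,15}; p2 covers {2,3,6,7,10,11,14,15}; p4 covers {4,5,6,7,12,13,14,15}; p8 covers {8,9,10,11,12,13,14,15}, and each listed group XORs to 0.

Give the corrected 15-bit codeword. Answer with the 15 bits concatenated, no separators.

011110111011011

s1 (pos 1,3,5,7,9,11,13,15): 0⊕1⊕1⊕1⊕1⊕0⊕0⊕1 = 1
s2 (pos 2,3,6,7,10,11,14,15): 1⊕1⊕0⊕1⊕0⊕0⊕1⊕1 = 1
s4 (pos 4,5,6,7,12,13,14,15): 1⊕1⊕0⊕1⊕1⊕0⊕1⊕1 = 0
s8 (pos 8,9,10,11,12,13,14,15): 1⊕1⊕0⊕0⊕1⊕0⊕1⊕1 = 1
Syndrome s8…s1 = 1011 → error at position 11.
Flip position 11: 011110111001011 → 011110111011011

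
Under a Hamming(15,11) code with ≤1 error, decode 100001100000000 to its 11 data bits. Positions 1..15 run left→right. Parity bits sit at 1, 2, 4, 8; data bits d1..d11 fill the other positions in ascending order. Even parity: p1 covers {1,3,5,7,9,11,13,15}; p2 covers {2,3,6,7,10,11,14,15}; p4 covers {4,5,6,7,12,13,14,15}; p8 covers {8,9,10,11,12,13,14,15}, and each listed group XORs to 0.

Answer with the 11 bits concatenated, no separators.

00110000000

s1 (pos 1,3,5,7,9,11,13,15): 1⊕0⊕0⊕1⊕0⊕0⊕0⊕0 = 0
s2 (pos 2,3,6,7,10,11,14,15): 0⊕0⊕1⊕1⊕0⊕0⊕0⊕0 = 0
s4 (pos 4,5,6,7,12,13,14,15): 0⊕0⊕1⊕1⊕0⊕0⊕0⊕0 = 0
s8 (pos 8,9,10,11,12,13,14,15): 0⊕0⊕0⊕0⊕0⊕0⊕0⊕0 = 0
Syndrome s8…s1 = 0000 → no error.
Read data bits from positions 3,5,6,7,9,10,11,12,13,14,15: 00110000000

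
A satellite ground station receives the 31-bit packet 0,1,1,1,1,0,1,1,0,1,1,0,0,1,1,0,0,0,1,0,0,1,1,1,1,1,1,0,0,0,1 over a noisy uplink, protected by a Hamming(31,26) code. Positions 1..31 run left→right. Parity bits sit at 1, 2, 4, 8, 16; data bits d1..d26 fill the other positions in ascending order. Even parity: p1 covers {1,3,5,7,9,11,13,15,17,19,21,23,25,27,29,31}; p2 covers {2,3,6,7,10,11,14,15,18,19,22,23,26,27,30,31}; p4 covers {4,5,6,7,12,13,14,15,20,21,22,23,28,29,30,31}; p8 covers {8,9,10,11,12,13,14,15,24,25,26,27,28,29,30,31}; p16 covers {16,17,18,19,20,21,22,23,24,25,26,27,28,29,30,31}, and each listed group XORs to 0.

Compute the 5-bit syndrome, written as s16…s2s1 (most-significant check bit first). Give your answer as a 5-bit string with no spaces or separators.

s1 (pos 1,3,5,7,9,11,13,15,17,19,21,23,25,27,29,31): 0⊕1⊕1⊕1⊕0⊕1⊕0⊕1⊕0⊕1⊕0⊕1⊕1⊕1⊕0⊕1 = 0
s2 (pos 2,3,6,7,10,11,14,15,18,19,22,23,26,27,30,31): 1⊕1⊕0⊕1⊕1⊕1⊕1⊕1⊕0⊕1⊕1⊕1⊕1⊕1⊕0⊕1 = 1
s4 (pos 4,5,6,7,12,13,14,15,20,21,22,23,28,29,30,31): 1⊕1⊕0⊕1⊕0⊕0⊕1⊕1⊕0⊕0⊕1⊕1⊕0⊕0⊕0⊕1 = 0
s8 (pos 8,9,10,11,12,13,14,15,24,25,26,27,28,29,30,31): 1⊕0⊕1⊕1⊕0⊕0⊕1⊕1⊕1⊕1⊕1⊕1⊕0⊕0⊕0⊕1 = 0
s16 (pos 16,17,18,19,20,21,22,23,24,25,26,27,28,29,30,31): 0⊕0⊕0⊕1⊕0⊕0⊕1⊕1⊕1⊕1⊕1⊕1⊕0⊕0⊕0⊕1 = 0
Syndrome s16…s1 = 00010 → error at position 2.

00010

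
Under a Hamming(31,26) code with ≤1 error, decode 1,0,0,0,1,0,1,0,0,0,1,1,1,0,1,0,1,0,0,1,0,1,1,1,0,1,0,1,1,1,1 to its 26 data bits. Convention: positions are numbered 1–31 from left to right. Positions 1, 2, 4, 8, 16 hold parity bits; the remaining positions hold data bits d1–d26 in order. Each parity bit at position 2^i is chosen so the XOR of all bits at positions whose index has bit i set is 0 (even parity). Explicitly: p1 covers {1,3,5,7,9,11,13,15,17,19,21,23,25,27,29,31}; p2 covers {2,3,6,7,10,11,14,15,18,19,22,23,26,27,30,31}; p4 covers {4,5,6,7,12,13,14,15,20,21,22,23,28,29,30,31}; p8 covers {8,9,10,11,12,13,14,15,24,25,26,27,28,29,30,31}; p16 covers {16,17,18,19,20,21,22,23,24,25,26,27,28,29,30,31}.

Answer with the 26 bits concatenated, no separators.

s1 (pos 1,3,5,7,9,11,13,15,17,19,21,23,25,27,29,31): 1⊕0⊕1⊕1⊕0⊕1⊕1⊕1⊕1⊕0⊕0⊕1⊕0⊕0⊕1⊕1 = 0
s2 (pos 2,3,6,7,10,11,14,15,18,19,22,23,26,27,30,31): 0⊕0⊕0⊕1⊕0⊕1⊕0⊕1⊕0⊕0⊕1⊕1⊕1⊕0⊕1⊕1 = 0
s4 (pos 4,5,6,7,12,13,14,15,20,21,22,23,28,29,30,31): 0⊕1⊕0⊕1⊕1⊕1⊕0⊕1⊕1⊕0⊕1⊕1⊕1⊕1⊕1⊕1 = 0
s8 (pos 8,9,10,11,12,13,14,15,24,25,26,27,28,29,30,31): 0⊕0⊕0⊕1⊕1⊕1⊕0⊕1⊕1⊕0⊕1⊕0⊕1⊕1⊕1⊕1 = 0
s16 (pos 16,17,18,19,20,21,22,23,24,25,26,27,28,29,30,31): 0⊕1⊕0⊕0⊕1⊕0⊕1⊕1⊕1⊕0⊕1⊕0⊕1⊕1⊕1⊕1 = 0
Syndrome s16…s1 = 00000 → no error.
Read data bits from positions 3,5,6,7,9,10,11,12,13,14,15,17,18,19,20,21,22,23,24,25,26,27,28,29,30,31: 01010011101100101110101111

01010011101100101110101111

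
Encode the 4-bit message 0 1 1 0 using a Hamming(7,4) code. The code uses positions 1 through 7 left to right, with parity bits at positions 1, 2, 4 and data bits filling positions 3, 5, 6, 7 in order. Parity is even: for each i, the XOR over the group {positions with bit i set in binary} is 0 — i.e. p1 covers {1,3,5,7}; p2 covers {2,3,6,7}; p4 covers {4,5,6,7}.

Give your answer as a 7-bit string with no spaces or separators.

1100110

Place data at non-parity positions: p1 p2 0 p4 1 1 0
p1 (pos 1,3,5,7): XOR of data positions = 0⊕1⊕0 = 1
p2 (pos 2,3,6,7): XOR of data positions = 0⊕1⊕0 = 1
p4 (pos 4,5,6,7): XOR of data positions = 1⊕1⊕0 = 0
Codeword: 1100110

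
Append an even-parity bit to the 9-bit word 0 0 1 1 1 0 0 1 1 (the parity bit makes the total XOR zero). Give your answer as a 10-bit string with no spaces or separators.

0011100111

XOR of the 9 data bits: 0⊕0⊕1⊕1⊕1⊕0⊕0⊕1⊕1 = 1
Parity bit = 1 (so all 10 bits XOR to 0).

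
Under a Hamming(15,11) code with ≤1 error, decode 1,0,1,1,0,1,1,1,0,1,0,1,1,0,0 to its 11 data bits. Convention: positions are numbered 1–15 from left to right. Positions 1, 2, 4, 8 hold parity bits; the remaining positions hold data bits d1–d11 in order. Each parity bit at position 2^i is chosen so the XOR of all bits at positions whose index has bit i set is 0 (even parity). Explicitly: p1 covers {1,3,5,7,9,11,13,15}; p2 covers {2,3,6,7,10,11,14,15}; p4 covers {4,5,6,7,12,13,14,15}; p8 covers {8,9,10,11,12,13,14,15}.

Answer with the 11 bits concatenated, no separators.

s1 (pos 1,3,5,7,9,11,13,15): 1⊕1⊕0⊕1⊕0⊕0⊕1⊕0 = 0
s2 (pos 2,3,6,7,10,11,14,15): 0⊕1⊕1⊕1⊕1⊕0⊕0⊕0 = 0
s4 (pos 4,5,6,7,12,13,14,15): 1⊕0⊕1⊕1⊕1⊕1⊕0⊕0 = 1
s8 (pos 8,9,10,11,12,13,14,15): 1⊕0⊕1⊕0⊕1⊕1⊕0⊕0 = 0
Syndrome s8…s1 = 0100 → error at position 4.
Flip position 4: 101101110101100 → 101001110101100
Read data bits from positions 3,5,6,7,9,10,11,12,13,14,15: 10110101100

10110101100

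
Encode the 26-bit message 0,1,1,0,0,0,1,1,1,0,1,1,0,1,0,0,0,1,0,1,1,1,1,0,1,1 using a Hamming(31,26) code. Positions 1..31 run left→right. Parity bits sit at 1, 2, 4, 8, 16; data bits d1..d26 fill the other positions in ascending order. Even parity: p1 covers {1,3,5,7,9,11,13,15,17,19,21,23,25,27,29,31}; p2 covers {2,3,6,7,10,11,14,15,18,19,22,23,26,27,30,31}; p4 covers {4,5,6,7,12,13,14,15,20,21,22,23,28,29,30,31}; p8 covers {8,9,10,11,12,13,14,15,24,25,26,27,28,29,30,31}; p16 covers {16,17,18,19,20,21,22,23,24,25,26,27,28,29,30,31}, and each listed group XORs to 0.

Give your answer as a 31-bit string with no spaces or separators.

0101110000111011101000101111011

Place data at non-parity positions: p1 p2 0 p4 1 1 0 p8 0 0 1 1 1 0 1 p16 1 0 1 0 0 0 1 0 1 1 1 1 0 1 1
p1 (pos 1,3,5,7,9,11,13,15,17,19,21,23,25,27,29,31): XOR of data positions = 0⊕1⊕0⊕0⊕1⊕1⊕1⊕1⊕1⊕0⊕1⊕1⊕1⊕0⊕1 = 0
p2 (pos 2,3,6,7,10,11,14,15,18,19,22,23,26,27,30,31): XOR of data positions = 0⊕1⊕0⊕0⊕1⊕0⊕1⊕0⊕1⊕0⊕1⊕1⊕1⊕1⊕1 = 1
p4 (pos 4,5,6,7,12,13,14,15,20,21,22,23,28,29,30,31): XOR of data positions = 1⊕1⊕0⊕1⊕1⊕0⊕1⊕0⊕0⊕0⊕1⊕1⊕0⊕1⊕1 = 1
p8 (pos 8,9,10,11,12,13,14,15,24,25,26,27,28,29,30,31): XOR of data positions = 0⊕0⊕1⊕1⊕1⊕0⊕1⊕0⊕1⊕1⊕1⊕1⊕0⊕1⊕1 = 0
p16 (pos 16,17,18,19,20,21,22,23,24,25,26,27,28,29,30,31): XOR of data positions = 1⊕0⊕1⊕0⊕0⊕0⊕1⊕0⊕1⊕1⊕1⊕1⊕0⊕1⊕1 = 1
Codeword: 0101110000111011101000101111011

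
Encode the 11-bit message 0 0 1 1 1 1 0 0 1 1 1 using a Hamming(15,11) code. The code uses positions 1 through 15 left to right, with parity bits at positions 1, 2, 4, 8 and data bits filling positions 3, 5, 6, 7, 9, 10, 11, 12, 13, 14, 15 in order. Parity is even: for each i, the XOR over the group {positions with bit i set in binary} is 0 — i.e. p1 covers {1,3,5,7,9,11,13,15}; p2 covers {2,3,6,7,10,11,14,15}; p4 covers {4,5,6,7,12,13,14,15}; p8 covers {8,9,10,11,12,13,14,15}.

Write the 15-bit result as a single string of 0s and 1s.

Place data at non-parity positions: p1 p2 0 p4 0 1 1 p8 1 1 0 0 1 1 1
p1 (pos 1,3,5,7,9,11,13,15): XOR of data positions = 0⊕0⊕1⊕1⊕0⊕1⊕1 = 0
p2 (pos 2,3,6,7,10,11,14,15): XOR of data positions = 0⊕1⊕1⊕1⊕0⊕1⊕1 = 1
p4 (pos 4,5,6,7,12,13,14,15): XOR of data positions = 0⊕1⊕1⊕0⊕1⊕1⊕1 = 1
p8 (pos 8,9,10,11,12,13,14,15): XOR of data positions = 1⊕1⊕0⊕0⊕1⊕1⊕1 = 1
Codeword: 010101111100111

010101111100111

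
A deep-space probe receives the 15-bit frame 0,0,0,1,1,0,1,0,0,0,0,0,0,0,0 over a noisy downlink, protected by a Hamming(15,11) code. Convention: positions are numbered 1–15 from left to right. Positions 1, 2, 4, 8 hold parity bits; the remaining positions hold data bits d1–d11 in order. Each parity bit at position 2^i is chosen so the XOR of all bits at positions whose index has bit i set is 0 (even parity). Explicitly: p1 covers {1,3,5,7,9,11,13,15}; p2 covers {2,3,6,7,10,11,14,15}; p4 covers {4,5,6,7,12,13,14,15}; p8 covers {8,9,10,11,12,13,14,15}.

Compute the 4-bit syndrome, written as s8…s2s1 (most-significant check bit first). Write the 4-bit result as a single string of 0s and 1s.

0110

s1 (pos 1,3,5,7,9,11,13,15): 0⊕0⊕1⊕1⊕0⊕0⊕0⊕0 = 0
s2 (pos 2,3,6,7,10,11,14,15): 0⊕0⊕0⊕1⊕0⊕0⊕0⊕0 = 1
s4 (pos 4,5,6,7,12,13,14,15): 1⊕1⊕0⊕1⊕0⊕0⊕0⊕0 = 1
s8 (pos 8,9,10,11,12,13,14,15): 0⊕0⊕0⊕0⊕0⊕0⊕0⊕0 = 0
Syndrome s8…s1 = 0110 → error at position 6.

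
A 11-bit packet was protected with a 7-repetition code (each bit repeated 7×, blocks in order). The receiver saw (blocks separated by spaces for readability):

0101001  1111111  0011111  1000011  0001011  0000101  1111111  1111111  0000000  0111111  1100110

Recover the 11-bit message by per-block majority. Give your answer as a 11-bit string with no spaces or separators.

Block 1 (0101001): 3 ones → 0
Block 2 (1111111): 7 ones → 1
Block 3 (0011111): 5 ones → 1
Block 4 (1000011): 3 ones → 0
Block 5 (0001011): 3 ones → 0
Block 6 (0000101): 2 ones → 0
Block 7 (1111111): 7 ones → 1
Block 8 (1111111): 7 ones → 1
Block 9 (0000000): 0 ones → 0
Block 10 (0111111): 6 ones → 1
Block 11 (1100110): 4 ones → 1

01100011011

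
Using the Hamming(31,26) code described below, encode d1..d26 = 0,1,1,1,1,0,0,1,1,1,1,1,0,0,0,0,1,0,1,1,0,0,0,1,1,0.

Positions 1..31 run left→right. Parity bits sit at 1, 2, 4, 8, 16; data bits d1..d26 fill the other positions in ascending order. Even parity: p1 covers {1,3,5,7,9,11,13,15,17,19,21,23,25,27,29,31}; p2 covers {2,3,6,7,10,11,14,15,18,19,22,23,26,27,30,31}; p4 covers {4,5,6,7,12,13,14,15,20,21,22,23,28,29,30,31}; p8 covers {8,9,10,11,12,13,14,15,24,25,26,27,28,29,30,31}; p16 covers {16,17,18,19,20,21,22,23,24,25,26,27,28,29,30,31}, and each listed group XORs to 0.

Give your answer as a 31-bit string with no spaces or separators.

Place data at non-parity positions: p1 p2 0 p4 1 1 1 p8 1 0 0 1 1 1 1 p16 1 0 0 0 0 1 0 1 1 0 0 0 1 1 0
p1 (pos 1,3,5,7,9,11,13,15,17,19,21,23,25,27,29,31): XOR of data positions = 0⊕1⊕1⊕1⊕0⊕1⊕1⊕1⊕0⊕0⊕0⊕1⊕0⊕1⊕0 = 0
p2 (pos 2,3,6,7,10,11,14,15,18,19,22,23,26,27,30,31): XOR of data positions = 0⊕1⊕1⊕0⊕0⊕1⊕1⊕0⊕0⊕1⊕0⊕0⊕0⊕1⊕0 = 0
p4 (pos 4,5,6,7,12,13,14,15,20,21,22,23,28,29,30,31): XOR of data positions = 1⊕1⊕1⊕1⊕1⊕1⊕1⊕0⊕0⊕1⊕0⊕0⊕1⊕1⊕0 = 0
p8 (pos 8,9,10,11,12,13,14,15,24,25,26,27,28,29,30,31): XOR of data positions = 1⊕0⊕0⊕1⊕1⊕1⊕1⊕1⊕1⊕0⊕0⊕0⊕1⊕1⊕0 = 1
p16 (pos 16,17,18,19,20,21,22,23,24,25,26,27,28,29,30,31): XOR of data positions = 1⊕0⊕0⊕0⊕0⊕1⊕0⊕1⊕1⊕0⊕0⊕0⊕1⊕1⊕0 = 0
Codeword: 0000111110011110100001011000110

0000111110011110100001011000110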